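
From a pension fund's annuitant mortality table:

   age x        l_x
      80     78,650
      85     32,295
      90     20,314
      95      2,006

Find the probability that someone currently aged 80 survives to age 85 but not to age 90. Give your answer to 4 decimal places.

We want 5|5q80 = (l_85 − l_90)/l_80.
This is the probability of reaching 85 but not 90, conditional on being alive at 80: (l_85 − l_90) / l_80.
= (32,295 − 20,314) / 78,650 = 11,981 / 78,650 = 0.152333.

0.1523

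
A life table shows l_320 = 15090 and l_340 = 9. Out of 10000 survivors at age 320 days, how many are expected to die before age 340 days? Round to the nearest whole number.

The relevant probability is 1 − 9/15090 = 0.999404.
Expected number = 10000 × 0.999404 = 9994.

9994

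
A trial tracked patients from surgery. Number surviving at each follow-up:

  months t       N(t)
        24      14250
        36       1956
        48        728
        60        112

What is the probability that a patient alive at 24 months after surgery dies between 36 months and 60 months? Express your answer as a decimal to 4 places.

0.1294

This is the probability of reaching 36 but not 60, conditional on being alive at 24: (N(36) − N(60)) / N(24).
= (1956 − 112) / 14250 = 1844 / 14250 = 0.129404.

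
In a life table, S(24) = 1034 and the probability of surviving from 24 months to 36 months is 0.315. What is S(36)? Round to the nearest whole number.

326

S(36) = S(24) × p = 1034 × 0.315 = 326.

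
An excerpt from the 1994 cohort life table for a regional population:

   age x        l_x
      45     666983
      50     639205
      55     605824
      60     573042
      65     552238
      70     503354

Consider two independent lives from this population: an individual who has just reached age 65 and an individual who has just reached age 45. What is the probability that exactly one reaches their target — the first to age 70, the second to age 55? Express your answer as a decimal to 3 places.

p₁ = l_70/l_65 = 503354/552238 = 0.911480; p₂ = l_55/l_45 = 605824/666983 = 0.908305.
P(exactly one) = p₁(1−p₂) + (1−p₁)p₂ = 0.083578 + 0.080403 = 0.163981.

0.164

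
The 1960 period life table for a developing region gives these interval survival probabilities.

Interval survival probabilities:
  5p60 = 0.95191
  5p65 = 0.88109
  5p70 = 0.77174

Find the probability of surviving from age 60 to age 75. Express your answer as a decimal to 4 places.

Chaining the interval survival probabilities: 0.95191 × 0.88109 × 0.77174.
= 0.647273.

0.6473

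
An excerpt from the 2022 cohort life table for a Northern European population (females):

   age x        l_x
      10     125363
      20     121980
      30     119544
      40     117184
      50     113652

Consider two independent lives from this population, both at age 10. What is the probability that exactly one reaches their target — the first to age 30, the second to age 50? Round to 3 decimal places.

0.131

p₁ = l_30/l_10 = 119544/125363 = 0.953583; p₂ = l_50/l_10 = 113652/125363 = 0.906583.
P(exactly one) = p₁(1−p₂) + (1−p₁)p₂ = 0.089081 + 0.042081 = 0.131162.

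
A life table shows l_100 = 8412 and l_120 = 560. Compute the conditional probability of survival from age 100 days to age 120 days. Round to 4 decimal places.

The conditional survival probability is l_120/l_100 = 560/8412 = 0.066572.

0.0666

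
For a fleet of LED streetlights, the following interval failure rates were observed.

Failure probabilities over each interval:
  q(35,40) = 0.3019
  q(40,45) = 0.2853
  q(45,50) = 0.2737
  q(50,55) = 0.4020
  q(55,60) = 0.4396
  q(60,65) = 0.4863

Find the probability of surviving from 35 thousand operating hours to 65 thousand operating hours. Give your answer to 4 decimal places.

Survival from 35 to 65 is the product of surviving each interval: (1 − 0.3019) × (1 − 0.2853) × (1 − 0.2737) × (1 − 0.4020) × (1 − 0.4396) × (1 − 0.4863).
= 0.6981 × 0.7147 × 0.7263 × 0.5980 × 0.5604 × 0.5137 = 0.062383.

0.0624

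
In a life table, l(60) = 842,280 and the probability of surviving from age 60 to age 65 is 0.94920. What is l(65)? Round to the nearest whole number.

l(65) = l(60) × p = 842,280 × 0.94920 = 799492.

799492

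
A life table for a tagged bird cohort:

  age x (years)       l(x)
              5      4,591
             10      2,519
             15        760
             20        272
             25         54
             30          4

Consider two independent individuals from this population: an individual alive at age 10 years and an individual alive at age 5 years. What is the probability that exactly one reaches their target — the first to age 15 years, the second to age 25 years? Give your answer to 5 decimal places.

0.30637

p₁ = l(15)/l(10) = 760/2,519 = 0.301707; p₂ = l(25)/l(5) = 54/4,591 = 0.011762.
P(exactly one) = p₁(1−p₂) + (1−p₁)p₂ = 0.298158 + 0.008213 = 0.306372.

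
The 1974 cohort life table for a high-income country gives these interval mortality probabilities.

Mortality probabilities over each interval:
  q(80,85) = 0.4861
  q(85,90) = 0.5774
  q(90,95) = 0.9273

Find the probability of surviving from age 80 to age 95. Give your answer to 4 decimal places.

Survival from 80 to 95 is the product of surviving each interval: (1 − 0.4861) × (1 − 0.5774) × (1 − 0.9273).
= 0.5139 × 0.4226 × 0.0727 = 0.015789.

0.0158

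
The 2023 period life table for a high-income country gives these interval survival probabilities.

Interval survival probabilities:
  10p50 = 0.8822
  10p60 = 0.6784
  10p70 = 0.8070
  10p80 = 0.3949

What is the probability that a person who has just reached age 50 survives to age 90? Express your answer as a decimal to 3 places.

The overall survival probability is 0.8822 × 0.6784 × 0.8070 × 0.3949.
= 0.190728.

0.191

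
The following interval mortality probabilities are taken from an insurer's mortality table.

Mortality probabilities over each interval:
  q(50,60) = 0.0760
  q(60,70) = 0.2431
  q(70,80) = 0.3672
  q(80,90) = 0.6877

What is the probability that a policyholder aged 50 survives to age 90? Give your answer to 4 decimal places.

Chaining the interval survival probabilities: (1 − 0.0760) × (1 − 0.2431) × (1 − 0.3672) × (1 − 0.6877).
= 0.9240 × 0.7569 × 0.6328 × 0.3123 = 0.138213.

0.1382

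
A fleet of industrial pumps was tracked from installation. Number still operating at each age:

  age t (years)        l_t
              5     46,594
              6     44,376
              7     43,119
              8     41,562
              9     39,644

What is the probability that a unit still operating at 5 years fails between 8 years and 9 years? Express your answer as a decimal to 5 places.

This is the probability of reaching 8 but not 9, conditional on being operational at 5: (l_8 − l_9) / l_5.
= (41,562 − 39,644) / 46,594 = 1,918 / 46,594 = 0.041164.

0.04116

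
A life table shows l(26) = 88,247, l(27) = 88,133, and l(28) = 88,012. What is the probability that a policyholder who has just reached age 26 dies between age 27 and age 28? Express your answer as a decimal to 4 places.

This is the probability of reaching 27 but not 28, conditional on being alive at 26: (l(27) − l(28)) / l(26).
= (88,133 − 88,012) / 88,247 = 121 / 88,247 = 0.001371.

0.0014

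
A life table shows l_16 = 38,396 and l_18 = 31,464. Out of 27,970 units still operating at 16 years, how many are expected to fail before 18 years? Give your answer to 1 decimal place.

The relevant probability is 1 − 31,464/38,396 = 0.180540.
Expected number = 27,970 × 0.180540 = 5049.7.

5049.7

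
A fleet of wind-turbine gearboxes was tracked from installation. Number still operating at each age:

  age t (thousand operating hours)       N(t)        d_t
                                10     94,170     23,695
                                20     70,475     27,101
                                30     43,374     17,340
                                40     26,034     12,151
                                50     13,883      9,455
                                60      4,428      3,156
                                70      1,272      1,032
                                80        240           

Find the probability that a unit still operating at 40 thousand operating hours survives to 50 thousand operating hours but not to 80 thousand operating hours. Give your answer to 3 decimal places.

This is the probability of reaching 50 but not 80, conditional on being operational at 40: (N(50) − N(80)) / N(40).
= (13,883 − 240) / 26,034 = 13,643 / 26,034 = 0.524045.

0.524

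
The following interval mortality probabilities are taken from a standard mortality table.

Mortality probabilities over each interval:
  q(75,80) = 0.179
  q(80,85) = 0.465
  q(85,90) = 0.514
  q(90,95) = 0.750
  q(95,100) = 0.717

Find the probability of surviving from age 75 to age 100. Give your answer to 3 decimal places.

The overall survival probability is (1 − 0.179) × (1 − 0.465) × (1 − 0.514) × (1 − 0.750) × (1 − 0.717).
= 0.821 × 0.535 × 0.486 × 0.250 × 0.283 = 0.015103.

0.015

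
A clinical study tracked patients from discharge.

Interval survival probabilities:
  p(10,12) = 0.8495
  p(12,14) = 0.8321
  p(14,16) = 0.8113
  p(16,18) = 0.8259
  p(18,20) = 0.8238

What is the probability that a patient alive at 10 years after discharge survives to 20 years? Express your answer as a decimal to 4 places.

0.3902

The overall survival probability is 0.8495 × 0.8321 × 0.8113 × 0.8259 × 0.8238.
= 0.390184.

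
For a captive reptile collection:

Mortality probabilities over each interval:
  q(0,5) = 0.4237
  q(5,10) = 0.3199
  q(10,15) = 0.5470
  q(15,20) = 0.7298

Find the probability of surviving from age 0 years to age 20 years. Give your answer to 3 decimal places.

P(survive 0→20) = (1 − 0.4237) × (1 − 0.3199) × (1 − 0.5470) × (1 − 0.7298).
= 0.5763 × 0.6801 × 0.4530 × 0.2702 = 0.047974.

0.048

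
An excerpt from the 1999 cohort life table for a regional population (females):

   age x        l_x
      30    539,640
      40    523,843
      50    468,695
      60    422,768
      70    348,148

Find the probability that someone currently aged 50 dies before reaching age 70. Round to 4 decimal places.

P(die before 70 | alive at 50) = 1 − l_70/l_50 = 1 − 348,148/468,695 = (120,547)/468,695 = 0.257197.

0.2572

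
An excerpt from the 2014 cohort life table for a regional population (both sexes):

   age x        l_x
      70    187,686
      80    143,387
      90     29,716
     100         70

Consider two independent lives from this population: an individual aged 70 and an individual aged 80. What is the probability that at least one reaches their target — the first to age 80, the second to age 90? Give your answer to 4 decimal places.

0.8129

p₁ = l_80/l_70 = 143,387/187,686 = 0.763973; p₂ = l_90/l_80 = 29,716/143,387 = 0.207243.
P(at least one) = 1 − (1−p₁)(1−p₂) = 1 − 0.236027 × 0.792757 = 0.812888.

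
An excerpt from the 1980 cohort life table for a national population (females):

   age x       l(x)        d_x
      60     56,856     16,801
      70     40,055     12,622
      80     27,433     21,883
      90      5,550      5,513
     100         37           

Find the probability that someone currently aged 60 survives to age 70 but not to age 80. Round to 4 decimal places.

This is the probability of reaching 70 but not 80, conditional on being alive at 60: (l(70) − l(80)) / l(60).
= (40,055 − 27,433) / 56,856 = 12,622 / 56,856 = 0.221999.

0.2220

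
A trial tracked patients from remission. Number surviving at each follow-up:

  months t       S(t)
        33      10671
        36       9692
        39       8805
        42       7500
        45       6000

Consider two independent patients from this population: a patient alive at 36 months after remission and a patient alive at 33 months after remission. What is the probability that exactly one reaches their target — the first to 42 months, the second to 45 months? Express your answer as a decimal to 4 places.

0.4659

p₁ = S(42)/S(36) = 7500/9692 = 0.773834; p₂ = S(45)/S(33) = 6000/10671 = 0.562272.
P(exactly one) = p₁(1−p₂) + (1−p₁)p₂ = 0.338729 + 0.127167 = 0.465896.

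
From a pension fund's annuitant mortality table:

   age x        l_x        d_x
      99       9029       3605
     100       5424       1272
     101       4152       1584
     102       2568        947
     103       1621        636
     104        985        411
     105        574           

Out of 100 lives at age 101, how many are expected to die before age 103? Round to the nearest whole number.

61

The relevant probability is 1 − 1621/4152 = 0.609586.
Expected number = 100 × 0.609586 = 61.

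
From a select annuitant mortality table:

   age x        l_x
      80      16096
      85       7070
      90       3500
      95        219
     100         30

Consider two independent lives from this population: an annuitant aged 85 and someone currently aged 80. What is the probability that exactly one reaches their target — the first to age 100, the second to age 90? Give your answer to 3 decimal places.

p₁ = l_100/l_85 = 30/7070 = 0.004243; p₂ = l_90/l_80 = 3500/16096 = 0.217445.
P(exactly one) = p₁(1−p₂) + (1−p₁)p₂ = 0.003320 + 0.216522 = 0.219843.

0.220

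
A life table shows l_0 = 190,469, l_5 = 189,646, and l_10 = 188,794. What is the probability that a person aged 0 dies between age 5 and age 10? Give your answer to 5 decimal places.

We want 5|5q0 = (l_5 − l_10)/l_0.
This is the probability of reaching 5 but not 10, conditional on being alive at 0: (l_5 − l_10) / l_0.
= (189,646 − 188,794) / 190,469 = 852 / 190,469 = 0.004473.

0.00447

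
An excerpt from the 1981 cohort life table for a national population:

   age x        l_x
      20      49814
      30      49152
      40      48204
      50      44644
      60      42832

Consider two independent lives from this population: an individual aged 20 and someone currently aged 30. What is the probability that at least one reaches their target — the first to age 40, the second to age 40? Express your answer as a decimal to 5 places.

0.99938

p₁ = l_40/l_20 = 48204/49814 = 0.967680; p₂ = l_40/l_30 = 48204/49152 = 0.980713.
P(at least one) = 1 − (1−p₁)(1−p₂) = 1 − 0.032320 × 0.019287 = 0.999377.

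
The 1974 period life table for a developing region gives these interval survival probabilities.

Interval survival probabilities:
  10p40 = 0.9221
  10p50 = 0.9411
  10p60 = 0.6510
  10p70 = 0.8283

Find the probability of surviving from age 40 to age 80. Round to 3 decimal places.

0.468

Chaining the interval survival probabilities: 0.9221 × 0.9411 × 0.6510 × 0.8283.
= 0.467932.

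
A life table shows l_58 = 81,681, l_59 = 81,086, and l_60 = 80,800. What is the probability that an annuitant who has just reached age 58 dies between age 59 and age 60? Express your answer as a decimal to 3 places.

We want 1|1q58 = (l_59 − l_60)/l_58.
This is the probability of reaching 59 but not 60, conditional on being alive at 58: (l_59 − l_60) / l_58.
= (81,086 − 80,800) / 81,681 = 286 / 81,681 = 0.003501.

0.004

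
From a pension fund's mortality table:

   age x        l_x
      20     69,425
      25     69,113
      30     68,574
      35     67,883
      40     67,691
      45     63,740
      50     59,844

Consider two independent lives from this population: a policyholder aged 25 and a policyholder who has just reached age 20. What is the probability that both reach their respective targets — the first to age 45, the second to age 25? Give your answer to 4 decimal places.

p₁ = l_45/l_25 = 63,740/69,113 = 0.922258; p₂ = l_25/l_20 = 69,113/69,425 = 0.995506.
P(both) = p₁ × p₂ = 0.922258 × 0.995506 = 0.918113.

0.9181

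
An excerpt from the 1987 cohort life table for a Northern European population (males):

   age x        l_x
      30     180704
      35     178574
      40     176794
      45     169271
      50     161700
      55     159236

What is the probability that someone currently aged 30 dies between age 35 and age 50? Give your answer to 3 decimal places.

0.093

We want 5|15q30 = (l_35 − l_50)/l_30.
This is the probability of reaching 35 but not 50, conditional on being alive at 30: (l_35 − l_50) / l_30.
= (178574 − 161700) / 180704 = 16874 / 180704 = 0.093379.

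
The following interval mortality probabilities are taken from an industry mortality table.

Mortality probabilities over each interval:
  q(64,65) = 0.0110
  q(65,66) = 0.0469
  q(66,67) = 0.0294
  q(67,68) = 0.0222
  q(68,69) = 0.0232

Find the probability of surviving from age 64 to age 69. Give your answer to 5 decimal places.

0.87384

Survival from 64 to 69 is the product of surviving each interval: (1 − 0.0110) × (1 − 0.0469) × (1 − 0.0294) × (1 − 0.0222) × (1 − 0.0232).
= 0.9890 × 0.9531 × 0.9706 × 0.9778 × 0.9768 = 0.873838.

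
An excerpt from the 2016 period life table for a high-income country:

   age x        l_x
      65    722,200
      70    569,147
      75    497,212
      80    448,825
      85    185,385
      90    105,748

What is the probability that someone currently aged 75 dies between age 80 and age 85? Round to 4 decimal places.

We want 5|5q75 = (l_80 − l_85)/l_75.
This is the probability of reaching 80 but not 85, conditional on being alive at 75: (l_80 − l_85) / l_75.
= (448,825 − 185,385) / 497,212 = 263,440 / 497,212 = 0.529834.

0.5298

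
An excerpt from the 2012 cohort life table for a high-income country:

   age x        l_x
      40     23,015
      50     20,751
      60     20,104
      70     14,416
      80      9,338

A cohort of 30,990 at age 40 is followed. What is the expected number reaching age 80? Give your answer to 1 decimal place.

12573.7

The relevant probability is 9,338/23,015 = 0.405735.
Expected number = 30,990 × 0.405735 = 12573.7.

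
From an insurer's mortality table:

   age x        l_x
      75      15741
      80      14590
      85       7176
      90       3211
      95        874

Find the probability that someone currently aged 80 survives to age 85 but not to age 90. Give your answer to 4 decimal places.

0.2718

We want 5|5q80 = (l_85 − l_90)/l_80.
This is the probability of reaching 85 but not 90, conditional on being alive at 80: (l_85 − l_90) / l_80.
= (7176 − 3211) / 14590 = 3965 / 14590 = 0.271761.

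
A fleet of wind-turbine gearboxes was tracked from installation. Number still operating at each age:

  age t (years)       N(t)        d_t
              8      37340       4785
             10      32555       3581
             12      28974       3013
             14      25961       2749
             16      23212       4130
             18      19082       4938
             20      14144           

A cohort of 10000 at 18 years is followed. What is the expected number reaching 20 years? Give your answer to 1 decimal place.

The relevant probability is 14144/19082 = 0.741222.
Expected number = 10000 × 0.741222 = 7412.2.

7412.2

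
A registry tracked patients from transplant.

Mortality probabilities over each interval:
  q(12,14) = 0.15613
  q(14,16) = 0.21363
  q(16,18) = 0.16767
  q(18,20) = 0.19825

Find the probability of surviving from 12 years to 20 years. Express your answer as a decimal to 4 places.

The overall survival probability is (1 − 0.15613) × (1 − 0.21363) × (1 − 0.16767) × (1 − 0.19825).
= 0.84387 × 0.78637 × 0.83233 × 0.80175 = 0.442830.

0.4428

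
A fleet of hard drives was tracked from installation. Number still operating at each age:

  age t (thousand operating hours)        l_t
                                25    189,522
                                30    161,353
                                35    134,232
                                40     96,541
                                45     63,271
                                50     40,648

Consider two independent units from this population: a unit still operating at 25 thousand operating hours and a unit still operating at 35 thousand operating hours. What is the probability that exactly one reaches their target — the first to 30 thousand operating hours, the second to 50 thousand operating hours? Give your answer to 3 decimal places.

p₁ = l_30/l_25 = 161,353/189,522 = 0.851368; p₂ = l_50/l_35 = 40,648/134,232 = 0.302819.
P(exactly one) = p₁(1−p₂) + (1−p₁)p₂ = 0.593558 + 0.045009 = 0.638566.

0.639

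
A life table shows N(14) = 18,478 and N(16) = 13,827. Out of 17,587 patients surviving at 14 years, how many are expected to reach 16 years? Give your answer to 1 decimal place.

13160.3

The relevant probability is 13,827/18,478 = 0.748295.
Expected number = 17,587 × 0.748295 = 13160.3.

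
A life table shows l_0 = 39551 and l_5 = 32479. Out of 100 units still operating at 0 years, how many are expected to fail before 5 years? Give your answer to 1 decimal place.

17.9

The relevant probability is 1 − 32479/39551 = 0.178807.
Expected number = 100 × 0.178807 = 17.9.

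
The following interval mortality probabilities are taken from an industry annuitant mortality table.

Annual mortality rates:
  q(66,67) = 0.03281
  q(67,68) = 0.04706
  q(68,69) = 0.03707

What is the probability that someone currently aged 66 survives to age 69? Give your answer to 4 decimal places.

0.8875

Survival from 66 to 69 is the product of surviving each interval: (1 − 0.03281) × (1 − 0.04706) × (1 − 0.03707).
= 0.96719 × 0.95294 × 0.96293 = 0.887508.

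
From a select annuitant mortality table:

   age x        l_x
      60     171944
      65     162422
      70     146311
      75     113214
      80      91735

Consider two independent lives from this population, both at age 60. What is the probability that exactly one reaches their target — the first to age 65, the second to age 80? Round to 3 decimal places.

0.470

p₁ = l_65/l_60 = 162422/171944 = 0.944622; p₂ = l_80/l_60 = 91735/171944 = 0.533517.
P(exactly one) = p₁(1−p₂) + (1−p₁)p₂ = 0.440650 + 0.029545 = 0.470195.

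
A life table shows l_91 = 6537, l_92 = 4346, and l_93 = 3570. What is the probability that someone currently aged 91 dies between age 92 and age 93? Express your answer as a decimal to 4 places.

This is the probability of reaching 92 but not 93, conditional on being alive at 91: (l_92 − l_93) / l_91.
= (4346 − 3570) / 6537 = 776 / 6537 = 0.118709.

0.1187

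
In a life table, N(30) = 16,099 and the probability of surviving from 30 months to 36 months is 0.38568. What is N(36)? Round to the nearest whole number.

6209

N(36) = N(30) × p = 16,099 × 0.38568 = 6209.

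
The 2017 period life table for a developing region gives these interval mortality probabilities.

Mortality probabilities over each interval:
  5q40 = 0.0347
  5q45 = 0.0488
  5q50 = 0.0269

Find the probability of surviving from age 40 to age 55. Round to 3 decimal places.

0.893

15p40 = (1 − 0.0347) × (1 − 0.0488) × (1 − 0.0269).
= 0.9653 × 0.9512 × 0.9731 = 0.893494.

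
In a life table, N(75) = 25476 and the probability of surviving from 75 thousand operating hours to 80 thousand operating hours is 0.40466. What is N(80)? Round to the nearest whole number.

10309

N(80) = N(75) × p = 25476 × 0.40466 = 10309.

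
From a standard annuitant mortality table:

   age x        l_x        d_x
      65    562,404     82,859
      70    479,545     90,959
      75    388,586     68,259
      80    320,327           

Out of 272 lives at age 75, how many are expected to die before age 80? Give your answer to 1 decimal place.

The relevant probability is 1 − 320,327/388,586 = 0.175660.
Expected number = 272 × 0.175660 = 47.8.

47.8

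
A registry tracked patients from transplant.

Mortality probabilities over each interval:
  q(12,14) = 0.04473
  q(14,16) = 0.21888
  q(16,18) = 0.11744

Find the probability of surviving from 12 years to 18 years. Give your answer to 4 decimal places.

The overall survival probability is (1 − 0.04473) × (1 − 0.21888) × (1 − 0.11744).
= 0.95527 × 0.78112 × 0.88256 = 0.658549.

0.6585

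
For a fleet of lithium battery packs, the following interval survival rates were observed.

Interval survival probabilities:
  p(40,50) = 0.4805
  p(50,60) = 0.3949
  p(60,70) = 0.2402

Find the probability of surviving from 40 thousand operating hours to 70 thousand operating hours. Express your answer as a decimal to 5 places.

Survival from 40 to 70 is the product of surviving each interval: 0.4805 × 0.3949 × 0.2402.
= 0.045578.

0.04558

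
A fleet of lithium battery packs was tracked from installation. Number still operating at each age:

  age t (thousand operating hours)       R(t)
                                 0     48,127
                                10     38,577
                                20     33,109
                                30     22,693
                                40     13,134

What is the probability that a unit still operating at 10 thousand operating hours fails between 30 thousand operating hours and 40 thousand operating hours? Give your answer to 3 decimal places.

0.248

This is the probability of reaching 30 but not 40, conditional on being operational at 10: (R(30) − R(40)) / R(10).
= (22,693 − 13,134) / 38,577 = 9,559 / 38,577 = 0.247790.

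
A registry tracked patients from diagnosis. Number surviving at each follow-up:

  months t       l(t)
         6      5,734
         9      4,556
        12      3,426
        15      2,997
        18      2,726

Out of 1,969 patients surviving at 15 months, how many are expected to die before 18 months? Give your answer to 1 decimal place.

178.0

The relevant probability is 1 − 2,726/2,997 = 0.090424.
Expected number = 1,969 × 0.090424 = 178.0.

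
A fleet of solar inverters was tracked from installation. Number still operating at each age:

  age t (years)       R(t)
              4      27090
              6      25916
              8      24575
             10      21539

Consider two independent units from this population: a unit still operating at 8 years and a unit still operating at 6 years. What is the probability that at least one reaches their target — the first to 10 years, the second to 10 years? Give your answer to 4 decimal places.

p₁ = R(10)/R(8) = 21539/24575 = 0.876460; p₂ = R(10)/R(6) = 21539/25916 = 0.831108.
P(at least one) = 1 − (1−p₁)(1−p₂) = 1 − 0.123540 × 0.168892 = 0.979135.

0.9791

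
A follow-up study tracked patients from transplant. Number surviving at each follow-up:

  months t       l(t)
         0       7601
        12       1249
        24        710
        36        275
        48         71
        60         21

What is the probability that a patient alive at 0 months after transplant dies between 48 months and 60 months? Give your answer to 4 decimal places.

0.0066

This is the probability of reaching 48 but not 60, conditional on being alive at 0: (l(48) − l(60)) / l(0).
= (71 − 21) / 7601 = 50 / 7601 = 0.006578.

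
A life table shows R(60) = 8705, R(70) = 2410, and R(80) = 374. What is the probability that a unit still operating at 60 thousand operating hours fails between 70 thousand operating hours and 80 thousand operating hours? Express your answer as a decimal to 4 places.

This is the probability of reaching 70 but not 80, conditional on being operational at 60: (R(70) − R(80)) / R(60).
= (2410 − 374) / 8705 = 2036 / 8705 = 0.233889.

0.2339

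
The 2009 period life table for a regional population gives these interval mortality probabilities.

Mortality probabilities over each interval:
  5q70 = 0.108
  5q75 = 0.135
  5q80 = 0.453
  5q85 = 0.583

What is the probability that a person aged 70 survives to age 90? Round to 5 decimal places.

Survival from 70 to 90 is the product of surviving each interval: (1 − 0.108) × (1 − 0.135) × (1 − 0.453) × (1 − 0.583).
= 0.892 × 0.865 × 0.547 × 0.417 = 0.175997.

0.17600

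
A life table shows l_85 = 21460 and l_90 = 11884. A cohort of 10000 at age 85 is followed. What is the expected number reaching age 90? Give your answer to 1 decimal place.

5537.7

The relevant probability is 11884/21460 = 0.553774.
Expected number = 10000 × 0.553774 = 5537.7.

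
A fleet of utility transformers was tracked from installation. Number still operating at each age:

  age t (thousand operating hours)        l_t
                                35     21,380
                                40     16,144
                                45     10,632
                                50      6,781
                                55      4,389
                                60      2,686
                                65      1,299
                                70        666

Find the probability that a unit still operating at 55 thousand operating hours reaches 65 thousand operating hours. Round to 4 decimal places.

0.2960

The conditional survival probability is l_65/l_55 = 1,299/4,389 = 0.295967.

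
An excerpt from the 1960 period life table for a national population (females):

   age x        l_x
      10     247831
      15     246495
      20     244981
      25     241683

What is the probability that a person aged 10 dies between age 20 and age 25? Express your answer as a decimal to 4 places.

This is the probability of reaching 20 but not 25, conditional on being alive at 10: (l_20 − l_25) / l_10.
= (244981 − 241683) / 247831 = 3298 / 247831 = 0.013307.

0.0133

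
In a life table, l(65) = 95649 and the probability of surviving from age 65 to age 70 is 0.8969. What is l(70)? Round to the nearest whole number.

85788

l(70) = l(65) × p = 95649 × 0.8969 = 85788.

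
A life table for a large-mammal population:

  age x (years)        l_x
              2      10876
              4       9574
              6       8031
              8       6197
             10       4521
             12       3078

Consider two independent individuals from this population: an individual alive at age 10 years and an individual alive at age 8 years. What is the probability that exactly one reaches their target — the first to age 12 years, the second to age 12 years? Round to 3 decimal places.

p₁ = l_12/l_10 = 3078/4521 = 0.680823; p₂ = l_12/l_8 = 3078/6197 = 0.496692.
P(exactly one) = p₁(1−p₂) + (1−p₁)p₂ = 0.342664 + 0.158533 = 0.501196.

0.501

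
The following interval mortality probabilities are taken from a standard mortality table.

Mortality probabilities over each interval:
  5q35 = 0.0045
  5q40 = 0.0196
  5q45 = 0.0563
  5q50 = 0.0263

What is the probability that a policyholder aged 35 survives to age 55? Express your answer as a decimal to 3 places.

0.897

Chaining the interval survival probabilities: (1 − 0.0045) × (1 − 0.0196) × (1 − 0.0563) × (1 − 0.0263).
= 0.9955 × 0.9804 × 0.9437 × 0.9737 = 0.896817.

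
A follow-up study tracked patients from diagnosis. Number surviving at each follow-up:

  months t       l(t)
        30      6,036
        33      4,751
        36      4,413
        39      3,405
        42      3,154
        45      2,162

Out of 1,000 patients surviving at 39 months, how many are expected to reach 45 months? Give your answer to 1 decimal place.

634.9

The relevant probability is 2,162/3,405 = 0.634949.
Expected number = 1,000 × 0.634949 = 634.9.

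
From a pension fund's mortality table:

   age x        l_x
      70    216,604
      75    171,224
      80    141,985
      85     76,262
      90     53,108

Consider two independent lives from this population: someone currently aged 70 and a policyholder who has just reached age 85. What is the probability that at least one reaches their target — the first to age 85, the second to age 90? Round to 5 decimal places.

p₁ = l_85/l_70 = 76,262/216,604 = 0.352080; p₂ = l_90/l_85 = 53,108/76,262 = 0.696389.
P(at least one) = 1 − (1−p₁)(1−p₂) = 1 − 0.647920 × 0.303611 = 0.803284.

0.80328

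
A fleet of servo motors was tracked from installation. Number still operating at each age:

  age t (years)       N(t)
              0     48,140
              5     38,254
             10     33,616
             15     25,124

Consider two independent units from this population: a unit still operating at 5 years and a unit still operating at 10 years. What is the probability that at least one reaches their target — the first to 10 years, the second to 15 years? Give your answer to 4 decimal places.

0.9694

p₁ = N(10)/N(5) = 33,616/38,254 = 0.878758; p₂ = N(15)/N(10) = 25,124/33,616 = 0.747382.
P(at least one) = 1 − (1−p₁)(1−p₂) = 1 − 0.121242 × 0.252618 = 0.969372.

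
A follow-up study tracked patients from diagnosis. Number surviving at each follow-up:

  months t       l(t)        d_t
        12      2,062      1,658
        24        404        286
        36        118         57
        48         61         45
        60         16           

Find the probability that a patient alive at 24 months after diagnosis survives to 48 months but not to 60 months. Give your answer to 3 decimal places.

0.111

This is the probability of reaching 48 but not 60, conditional on being alive at 24: (l(48) − l(60)) / l(24).
= (61 − 16) / 404 = 45 / 404 = 0.111386.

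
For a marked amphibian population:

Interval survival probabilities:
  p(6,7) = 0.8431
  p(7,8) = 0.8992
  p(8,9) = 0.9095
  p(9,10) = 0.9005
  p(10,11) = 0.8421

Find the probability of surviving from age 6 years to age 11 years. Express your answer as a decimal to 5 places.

Chaining the interval survival probabilities: 0.8431 × 0.8992 × 0.9095 × 0.9005 × 0.8421.
= 0.522860.

0.52286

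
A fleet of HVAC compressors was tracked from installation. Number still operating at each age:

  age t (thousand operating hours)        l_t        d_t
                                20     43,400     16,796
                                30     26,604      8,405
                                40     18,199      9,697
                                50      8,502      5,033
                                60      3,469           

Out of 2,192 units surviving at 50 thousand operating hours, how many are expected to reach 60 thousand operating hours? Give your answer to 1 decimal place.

894.4

The relevant probability is 3,469/8,502 = 0.408022.
Expected number = 2,192 × 0.408022 = 894.4.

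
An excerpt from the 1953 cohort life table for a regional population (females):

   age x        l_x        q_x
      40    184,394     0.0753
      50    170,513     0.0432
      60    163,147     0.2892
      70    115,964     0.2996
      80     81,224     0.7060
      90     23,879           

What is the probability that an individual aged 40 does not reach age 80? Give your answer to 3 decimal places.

0.560

P(die before 80 | alive at 40) = 1 − l_80/l_40 = 1 − 81,224/184,394 = (103,170)/184,394 = 0.559508.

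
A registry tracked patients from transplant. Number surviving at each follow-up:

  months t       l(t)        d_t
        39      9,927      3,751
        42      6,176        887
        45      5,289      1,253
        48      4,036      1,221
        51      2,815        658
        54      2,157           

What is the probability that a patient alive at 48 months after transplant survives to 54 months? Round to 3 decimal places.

0.534

The conditional survival probability is l(54)/l(48) = 2,157/4,036 = 0.534440.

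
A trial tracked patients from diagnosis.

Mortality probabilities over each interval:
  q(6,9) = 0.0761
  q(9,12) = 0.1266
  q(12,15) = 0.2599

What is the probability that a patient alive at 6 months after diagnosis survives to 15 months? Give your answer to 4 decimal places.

0.5972

The overall survival probability is (1 − 0.0761) × (1 − 0.1266) × (1 − 0.2599).
= 0.9239 × 0.8734 × 0.7401 = 0.597212.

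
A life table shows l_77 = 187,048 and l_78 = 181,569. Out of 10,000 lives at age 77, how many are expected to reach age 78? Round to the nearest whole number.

The relevant probability is 181,569/187,048 = 0.970708.
Expected number = 10,000 × 0.970708 = 9707.

9707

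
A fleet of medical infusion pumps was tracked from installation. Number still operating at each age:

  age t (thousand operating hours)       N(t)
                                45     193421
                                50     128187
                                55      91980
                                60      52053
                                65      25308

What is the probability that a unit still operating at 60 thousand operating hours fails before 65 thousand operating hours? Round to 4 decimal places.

0.5138

P(fail before 65 | operational at 60) = 1 − N(65)/N(60) = 1 − 25308/52053 = (26745)/52053 = 0.513803.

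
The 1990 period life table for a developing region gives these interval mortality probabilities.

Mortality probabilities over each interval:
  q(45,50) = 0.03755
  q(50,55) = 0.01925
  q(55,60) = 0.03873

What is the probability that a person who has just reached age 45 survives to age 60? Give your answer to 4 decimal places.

0.9074

Chaining the interval survival probabilities: (1 − 0.03755) × (1 − 0.01925) × (1 − 0.03873).
= 0.96245 × 0.98075 × 0.96127 = 0.907365.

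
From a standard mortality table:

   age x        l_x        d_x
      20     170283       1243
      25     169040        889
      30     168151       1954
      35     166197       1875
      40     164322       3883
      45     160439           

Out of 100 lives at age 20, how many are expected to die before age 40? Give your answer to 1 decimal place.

3.5

The relevant probability is 1 − 164322/170283 = 0.035006.
Expected number = 100 × 0.035006 = 3.5.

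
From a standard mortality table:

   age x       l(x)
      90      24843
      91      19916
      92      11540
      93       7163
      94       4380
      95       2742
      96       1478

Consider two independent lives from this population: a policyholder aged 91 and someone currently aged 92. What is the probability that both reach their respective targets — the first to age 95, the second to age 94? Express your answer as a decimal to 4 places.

p₁ = l(95)/l(91) = 2742/19916 = 0.137678; p₂ = l(94)/l(92) = 4380/11540 = 0.379549.
P(both) = p₁ × p₂ = 0.137678 × 0.379549 = 0.052256.

0.0523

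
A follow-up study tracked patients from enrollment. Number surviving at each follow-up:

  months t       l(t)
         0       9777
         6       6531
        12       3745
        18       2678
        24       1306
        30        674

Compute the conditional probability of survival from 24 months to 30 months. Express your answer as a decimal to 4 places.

The conditional survival probability is l(30)/l(24) = 674/1306 = 0.516080.

0.5161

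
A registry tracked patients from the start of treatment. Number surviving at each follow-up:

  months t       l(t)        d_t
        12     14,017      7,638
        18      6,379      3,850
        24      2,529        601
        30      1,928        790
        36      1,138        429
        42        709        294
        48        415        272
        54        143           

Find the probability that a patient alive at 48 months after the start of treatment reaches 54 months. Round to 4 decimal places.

0.3446

The conditional survival probability is l(54)/l(48) = 143/415 = 0.344578.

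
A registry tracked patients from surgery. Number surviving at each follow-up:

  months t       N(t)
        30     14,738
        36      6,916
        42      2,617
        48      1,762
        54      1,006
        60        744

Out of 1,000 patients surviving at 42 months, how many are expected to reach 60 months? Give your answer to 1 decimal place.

The relevant probability is 744/2,617 = 0.284295.
Expected number = 1,000 × 0.284295 = 284.3.

284.3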